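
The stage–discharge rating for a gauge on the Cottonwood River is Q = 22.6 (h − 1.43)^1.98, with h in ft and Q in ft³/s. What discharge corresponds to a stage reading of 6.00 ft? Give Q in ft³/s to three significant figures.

458 ft³/s

Q = 22.6 × (6.00 − 1.43)^1.98 = 22.6 × 4.57^1.98 = 457.9 ft³/s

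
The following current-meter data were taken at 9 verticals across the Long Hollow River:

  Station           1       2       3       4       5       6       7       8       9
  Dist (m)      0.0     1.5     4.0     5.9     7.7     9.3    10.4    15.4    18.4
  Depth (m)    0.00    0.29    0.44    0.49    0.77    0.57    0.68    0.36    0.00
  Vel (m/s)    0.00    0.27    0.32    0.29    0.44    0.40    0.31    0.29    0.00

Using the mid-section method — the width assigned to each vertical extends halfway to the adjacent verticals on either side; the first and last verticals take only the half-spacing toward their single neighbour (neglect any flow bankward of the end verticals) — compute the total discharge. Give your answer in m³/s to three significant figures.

w_2 = (4.0 − 0.0)/2 = 2 m; q_2 = 0.27 × 0.29 × 2 = 0.1566 m³/s
w_3 = (5.9 − 1.5)/2 = 2.2 m; q_3 = 0.32 × 0.44 × 2.2 = 0.3098 m³/s
w_4 = (7.7 − 4.0)/2 = 1.85 m; q_4 = 0.29 × 0.49 × 1.85 = 0.2629 m³/s
w_5 = (9.3 − 5.9)/2 = 1.7 m; q_5 = 0.44 × 0.77 × 1.7 = 0.5760 m³/s
w_6 = (10.4 − 7.7)/2 = 1.35 m; q_6 = 0.40 × 0.57 × 1.35 = 0.3078 m³/s
w_7 = (15.4 − 9.3)/2 = 3.05 m; q_7 = 0.31 × 0.68 × 3.05 = 0.6429 m³/s
w_8 = (18.4 − 10.4)/2 = 4 m; q_8 = 0.29 × 0.36 × 4 = 0.4176 m³/s
Stations 1, 9 contribute zero (depth or velocity is 0).
Q = Σ qᵢ = 2.674 m³/s

2.67 m³/s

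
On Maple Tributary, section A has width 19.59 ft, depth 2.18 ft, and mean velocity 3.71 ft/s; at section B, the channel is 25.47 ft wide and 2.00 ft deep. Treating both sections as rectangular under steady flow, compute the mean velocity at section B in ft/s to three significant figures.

Q = A₁V₁ = (19.59×2.18) × 3.71 = 158.4 ft³/s
A₂ = 25.47 × 2.00 = 50.94 ft²
V₂ = Q/A₂ = 158.4/50.94 = 3.110 ft/s

3.11 ft/s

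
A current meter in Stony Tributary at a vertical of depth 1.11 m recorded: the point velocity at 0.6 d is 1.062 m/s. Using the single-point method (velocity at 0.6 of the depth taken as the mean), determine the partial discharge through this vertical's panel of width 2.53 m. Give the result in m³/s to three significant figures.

2.98 m³/s

v̄ = v₀.₆ = 1.062 m/s
q = v̄ × d × w = 1.062 × 1.11 × 2.53 = 2.982 m³/s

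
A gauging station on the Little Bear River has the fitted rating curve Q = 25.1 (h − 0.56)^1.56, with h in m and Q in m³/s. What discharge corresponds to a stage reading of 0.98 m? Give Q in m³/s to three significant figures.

Q = 25.1 × (0.98 − 0.56)^1.56 = 25.1 × 0.42^1.56 = 6.485 m³/s

6.49 m³/s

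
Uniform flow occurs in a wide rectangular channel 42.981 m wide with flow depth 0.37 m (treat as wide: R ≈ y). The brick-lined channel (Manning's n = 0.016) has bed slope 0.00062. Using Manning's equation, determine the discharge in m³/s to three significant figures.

12.8 m³/s

A = b·y = 42.981 × 0.37 = 15.90 m²
Wide channel: R ≈ y = 0.37 m
Q = (1/n)·A·R^(2/3)·S^(1/2) = (1/0.016) × 15.90 × 0.3700^(2/3) × 0.00062^(1/2) = 12.76 m³/s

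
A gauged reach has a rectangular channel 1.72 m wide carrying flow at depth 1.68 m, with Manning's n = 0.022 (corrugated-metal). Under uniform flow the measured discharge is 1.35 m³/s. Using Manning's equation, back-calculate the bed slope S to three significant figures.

0.000224

A = b·y = 1.72 × 1.68 = 2.890 m²
P = b + 2y = 1.72 + 2×1.68 = 5.080 m
R = A/P = 2.890/5.080 = 0.5688 m
S = (Q·n / (1·A·R^(2/3)))² = (1.35×0.022 / (1×2.890×0.6865))² = 0.0002242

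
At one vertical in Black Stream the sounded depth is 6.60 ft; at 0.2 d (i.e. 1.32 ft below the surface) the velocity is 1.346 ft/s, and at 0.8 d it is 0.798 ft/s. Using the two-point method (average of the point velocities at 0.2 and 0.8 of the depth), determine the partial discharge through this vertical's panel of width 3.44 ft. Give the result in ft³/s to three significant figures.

24.3 ft³/s

v̄ = (1.346 + 0.798) / 2 = 1.072 ft/s
q = v̄ × d × w = 1.072 × 6.60 × 3.44 = 24.34 ft³/s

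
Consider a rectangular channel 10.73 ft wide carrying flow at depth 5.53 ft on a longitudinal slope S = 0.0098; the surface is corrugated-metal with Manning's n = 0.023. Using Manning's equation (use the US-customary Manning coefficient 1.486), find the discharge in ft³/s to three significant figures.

A = b·y = 10.73 × 5.53 = 59.34 ft²
P = b + 2y = 10.73 + 2×5.53 = 21.79 ft
R = A/P = 59.34/21.79 = 2.723 ft
Q = (1.486/n)·A·R^(2/3)·S^(1/2) = (1.486/0.023) × 59.34 × 2.723^(2/3) × 0.0098^(1/2) = 740.1 ft³/s

740 ft³/s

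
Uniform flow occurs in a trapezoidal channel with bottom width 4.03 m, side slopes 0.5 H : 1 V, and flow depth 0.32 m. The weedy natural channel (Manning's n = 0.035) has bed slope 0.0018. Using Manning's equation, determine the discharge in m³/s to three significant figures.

0.700 m³/s

A = (b + z·y)·y = (4.03 + 0.5×0.32)×0.32 = 1.341 m²
P = b + 2y√(1+z²) = 4.03 + 2×0.32×√(1+0.5²) = 4.746 m
R = A/P = 1.341/4.746 = 0.2825 m
Q = (1/n)·A·R^(2/3)·S^(1/2) = (1/0.035) × 1.341 × 0.2825^(2/3) × 0.0018^(1/2) = 0.6998 m³/s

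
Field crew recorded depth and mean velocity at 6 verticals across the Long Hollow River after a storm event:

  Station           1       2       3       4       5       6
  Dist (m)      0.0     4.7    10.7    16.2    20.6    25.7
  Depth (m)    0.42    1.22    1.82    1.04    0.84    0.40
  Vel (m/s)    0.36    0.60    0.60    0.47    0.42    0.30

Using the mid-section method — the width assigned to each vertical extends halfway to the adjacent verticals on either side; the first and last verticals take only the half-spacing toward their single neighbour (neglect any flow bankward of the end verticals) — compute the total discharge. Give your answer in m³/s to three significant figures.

15.0 m³/s

w_1 = (4.7 − 0.0)/2 = 2.35 m; q_1 = 0.36 × 0.42 × 2.35 = 0.3553 m³/s
w_2 = (10.7 − 0.0)/2 = 5.35 m; q_2 = 0.60 × 1.22 × 5.35 = 3.916 m³/s
w_3 = (16.2 − 4.7)/2 = 5.75 m; q_3 = 0.60 × 1.82 × 5.75 = 6.279 m³/s
w_4 = (20.6 − 10.7)/2 = 4.95 m; q_4 = 0.47 × 1.04 × 4.95 = 2.420 m³/s
w_5 = (25.7 − 16.2)/2 = 4.75 m; q_5 = 0.42 × 0.84 × 4.75 = 1.676 m³/s
w_6 = (25.7 − 20.6)/2 = 2.55 m; q_6 = 0.30 × 0.40 × 2.55 = 0.3060 m³/s
Q = Σ qᵢ = 14.95 m³/s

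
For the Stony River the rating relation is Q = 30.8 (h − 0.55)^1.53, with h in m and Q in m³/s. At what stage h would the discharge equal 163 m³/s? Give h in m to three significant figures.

h − h₀ = (Q/C)^(1/b) = (163/30.8)^(1/1.53) = 2.971 m
h = 0.55 + 2.971 = 3.521 m

3.52 m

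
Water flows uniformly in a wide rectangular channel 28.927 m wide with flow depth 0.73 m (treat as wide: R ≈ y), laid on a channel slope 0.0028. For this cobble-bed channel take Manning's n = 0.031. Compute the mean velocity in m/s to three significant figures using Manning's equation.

A = b·y = 28.927 × 0.73 = 21.12 m²
Wide channel: R ≈ y = 0.73 m
Q = (1/n)·A·R^(2/3)·S^(1/2) = (1/0.031) × 21.12 × 0.7300^(2/3) × 0.0028^(1/2) = 29.22 m³/s
V = Q/A = 29.22/21.12 = 1.384 m/s

1.38 m/s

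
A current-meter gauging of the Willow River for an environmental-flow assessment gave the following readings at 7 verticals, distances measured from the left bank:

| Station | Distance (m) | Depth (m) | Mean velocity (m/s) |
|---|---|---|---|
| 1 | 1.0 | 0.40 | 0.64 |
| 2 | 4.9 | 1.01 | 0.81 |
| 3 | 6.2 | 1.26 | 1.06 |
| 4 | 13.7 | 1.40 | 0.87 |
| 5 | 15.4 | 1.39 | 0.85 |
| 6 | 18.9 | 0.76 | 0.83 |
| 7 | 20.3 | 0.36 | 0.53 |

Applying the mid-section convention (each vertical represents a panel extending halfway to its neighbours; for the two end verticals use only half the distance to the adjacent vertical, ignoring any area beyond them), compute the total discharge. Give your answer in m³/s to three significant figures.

w_1 = (4.9 − 1.0)/2 = 1.95 m; q_1 = 0.64 × 0.40 × 1.95 = 0.4992 m³/s
w_2 = (6.2 − 1.0)/2 = 2.6 m; q_2 = 0.81 × 1.01 × 2.6 = 2.127 m³/s
w_3 = (13.7 − 4.9)/2 = 4.4 m; q_3 = 1.06 × 1.26 × 4.4 = 5.877 m³/s
w_4 = (15.4 − 6.2)/2 = 4.6 m; q_4 = 0.87 × 1.40 × 4.6 = 5.603 m³/s
w_5 = (18.9 − 13.7)/2 = 2.6 m; q_5 = 0.85 × 1.39 × 2.6 = 3.072 m³/s
w_6 = (20.3 − 15.4)/2 = 2.45 m; q_6 = 0.83 × 0.76 × 2.45 = 1.545 m³/s
w_7 = (20.3 − 18.9)/2 = 0.7 m; q_7 = 0.53 × 0.36 × 0.7 = 0.1336 m³/s
Q = Σ qᵢ = 18.86 m³/s

18.9 m³/s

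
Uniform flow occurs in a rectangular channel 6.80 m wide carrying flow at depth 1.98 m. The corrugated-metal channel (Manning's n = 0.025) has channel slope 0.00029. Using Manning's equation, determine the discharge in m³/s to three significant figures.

A = b·y = 6.80 × 1.98 = 13.46 m²
P = b + 2y = 6.80 + 2×1.98 = 10.76 m
R = A/P = 13.46/10.76 = 1.251 m
Q = (1/n)·A·R^(2/3)·S^(1/2) = (1/0.025) × 13.46 × 1.251^(2/3) × 0.00029^(1/2) = 10.65 m³/s

10.6 m³/s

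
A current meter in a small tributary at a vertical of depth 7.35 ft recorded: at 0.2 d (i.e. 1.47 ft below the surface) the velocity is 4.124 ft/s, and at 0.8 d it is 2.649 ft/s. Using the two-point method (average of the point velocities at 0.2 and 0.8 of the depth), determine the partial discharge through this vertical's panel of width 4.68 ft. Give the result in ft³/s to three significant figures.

v̄ = (4.124 + 2.649) / 2 = 3.387 ft/s
q = v̄ × d × w = 3.387 × 7.35 × 4.68 = 116.5 ft³/s

116 ft³/s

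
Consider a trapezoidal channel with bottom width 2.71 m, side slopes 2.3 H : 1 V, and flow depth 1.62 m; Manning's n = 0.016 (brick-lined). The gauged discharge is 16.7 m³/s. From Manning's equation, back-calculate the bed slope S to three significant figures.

0.000691

A = (b + z·y)·y = (2.71 + 2.3×1.62)×1.62 = 10.43 m²
P = b + 2y√(1+z²) = 2.71 + 2×1.62×√(1+2.3²) = 10.84 m
R = A/P = 10.43/10.84 = 0.9622 m
S = (Q·n / (1·A·R^(2/3)))² = (16.7×0.016 / (1×10.43×0.9746))² = 0.0006914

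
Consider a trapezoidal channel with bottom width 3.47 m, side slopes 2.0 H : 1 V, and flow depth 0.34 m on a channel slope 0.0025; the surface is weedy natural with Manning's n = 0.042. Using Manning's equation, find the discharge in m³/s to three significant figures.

0.724 m³/s

A = (b + z·y)·y = (3.47 + 2.0×0.34)×0.34 = 1.411 m²
P = b + 2y√(1+z²) = 3.47 + 2×0.34×√(1+2.0²) = 4.991 m
R = A/P = 1.411/4.991 = 0.2827 m
Q = (1/n)·A·R^(2/3)·S^(1/2) = (1/0.042) × 1.411 × 0.2827^(2/3) × 0.0025^(1/2) = 0.7236 m³/s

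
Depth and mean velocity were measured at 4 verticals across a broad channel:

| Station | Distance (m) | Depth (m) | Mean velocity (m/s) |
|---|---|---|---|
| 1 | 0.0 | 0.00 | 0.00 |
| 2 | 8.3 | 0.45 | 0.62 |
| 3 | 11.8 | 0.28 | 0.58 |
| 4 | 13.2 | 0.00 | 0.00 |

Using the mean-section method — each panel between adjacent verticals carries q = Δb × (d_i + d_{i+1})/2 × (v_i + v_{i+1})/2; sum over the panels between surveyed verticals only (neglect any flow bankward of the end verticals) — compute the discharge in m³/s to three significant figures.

Panel 1-2: Δb = 8.3 m, d̄ = (0.00+0.45)/2 = 0.225, v̄ = (0.00+0.62)/2 = 0.31 → q = 8.3×0.225×0.31 = 0.5789 m³/s
Panel 2-3: Δb = 3.5 m, d̄ = (0.45+0.28)/2 = 0.365, v̄ = (0.62+0.58)/2 = 0.6 → q = 3.5×0.365×0.6 = 0.7665 m³/s
Panel 3-4: Δb = 1.4 m, d̄ = (0.28+0.00)/2 = 0.14, v̄ = (0.58+0.00)/2 = 0.29 → q = 1.4×0.14×0.29 = 0.05684 m³/s
Q = Σ q = 1.402 m³/s

1.40 m³/s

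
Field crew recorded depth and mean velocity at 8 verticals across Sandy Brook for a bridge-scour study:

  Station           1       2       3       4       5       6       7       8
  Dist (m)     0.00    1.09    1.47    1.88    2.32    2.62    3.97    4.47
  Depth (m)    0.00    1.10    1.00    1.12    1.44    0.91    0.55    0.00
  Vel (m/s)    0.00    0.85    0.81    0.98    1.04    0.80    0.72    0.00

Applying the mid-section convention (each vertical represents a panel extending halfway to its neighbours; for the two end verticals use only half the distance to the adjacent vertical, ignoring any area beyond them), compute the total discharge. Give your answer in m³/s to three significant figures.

2.99 m³/s

w_2 = (1.47 − 0.00)/2 = 0.735 m; q_2 = 0.85 × 1.10 × 0.735 = 0.6872 m³/s
w_3 = (1.88 − 1.09)/2 = 0.395 m; q_3 = 0.81 × 1.00 × 0.395 = 0.3200 m³/s
w_4 = (2.32 − 1.47)/2 = 0.425 m; q_4 = 0.98 × 1.12 × 0.425 = 0.4665 m³/s
w_5 = (2.62 − 1.88)/2 = 0.37 m; q_5 = 1.04 × 1.44 × 0.37 = 0.5541 m³/s
w_6 = (3.97 − 2.32)/2 = 0.825 m; q_6 = 0.80 × 0.91 × 0.825 = 0.6006 m³/s
w_7 = (4.47 − 2.62)/2 = 0.925 m; q_7 = 0.72 × 0.55 × 0.925 = 0.3663 m³/s
Stations 1, 8 contribute zero (depth or velocity is 0).
Q = Σ qᵢ = 2.995 m³/s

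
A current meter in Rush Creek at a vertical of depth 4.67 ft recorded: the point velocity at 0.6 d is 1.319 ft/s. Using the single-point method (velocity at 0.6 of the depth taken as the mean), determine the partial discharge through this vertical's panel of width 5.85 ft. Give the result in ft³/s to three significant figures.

v̄ = v₀.₆ = 1.319 ft/s
q = v̄ × d × w = 1.319 × 4.67 × 5.85 = 36.03 ft³/s

36.0 ft³/s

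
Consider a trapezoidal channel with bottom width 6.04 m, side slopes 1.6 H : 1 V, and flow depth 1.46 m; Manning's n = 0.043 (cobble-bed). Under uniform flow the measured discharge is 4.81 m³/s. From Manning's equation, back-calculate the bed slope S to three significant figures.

0.000265

A = (b + z·y)·y = (6.04 + 1.6×1.46)×1.46 = 12.23 m²
P = b + 2y√(1+z²) = 6.04 + 2×1.46×√(1+1.6²) = 11.55 m
R = A/P = 12.23/11.55 = 1.059 m
S = (Q·n / (1·A·R^(2/3)))² = (4.81×0.043 / (1×12.23×1.039))² = 0.0002651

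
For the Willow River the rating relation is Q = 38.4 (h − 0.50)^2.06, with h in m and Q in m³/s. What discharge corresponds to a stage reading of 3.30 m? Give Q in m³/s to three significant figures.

Q = 38.4 × (3.30 − 0.50)^2.06 = 38.4 × 2.8^2.06 = 320.2 m³/s

320 m³/s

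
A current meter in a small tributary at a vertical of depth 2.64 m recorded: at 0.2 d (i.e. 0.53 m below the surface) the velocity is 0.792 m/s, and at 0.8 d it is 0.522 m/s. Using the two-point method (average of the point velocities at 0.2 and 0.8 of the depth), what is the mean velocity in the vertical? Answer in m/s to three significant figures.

0.657 m/s

v̄ = (0.792 + 0.522) / 2 = 0.6570 m/s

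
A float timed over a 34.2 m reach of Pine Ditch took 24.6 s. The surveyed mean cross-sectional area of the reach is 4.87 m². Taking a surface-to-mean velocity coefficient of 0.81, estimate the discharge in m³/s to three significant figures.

5.48 m³/s

v_surface = L / t̄ = 34.2 / 24.6 = 1.390 m/s
v_mean = 0.81 × 1.390 = 1.126 m/s
Q = A × v_mean = 4.87 × 1.126 = 5.484 m³/s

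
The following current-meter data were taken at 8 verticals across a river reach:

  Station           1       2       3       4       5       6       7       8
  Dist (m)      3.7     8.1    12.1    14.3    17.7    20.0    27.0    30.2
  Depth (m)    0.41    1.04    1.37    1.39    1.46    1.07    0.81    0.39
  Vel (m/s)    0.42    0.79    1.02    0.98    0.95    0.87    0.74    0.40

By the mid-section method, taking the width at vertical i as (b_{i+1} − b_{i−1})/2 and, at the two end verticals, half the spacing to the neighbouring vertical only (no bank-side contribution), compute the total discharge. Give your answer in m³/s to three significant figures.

w_1 = (8.1 − 3.7)/2 = 2.2 m; q_1 = 0.42 × 0.41 × 2.2 = 0.3788 m³/s
w_2 = (12.1 − 3.7)/2 = 4.2 m; q_2 = 0.79 × 1.04 × 4.2 = 3.451 m³/s
w_3 = (14.3 − 8.1)/2 = 3.1 m; q_3 = 1.02 × 1.37 × 3.1 = 4.332 m³/s
w_4 = (17.7 − 12.1)/2 = 2.8 m; q_4 = 0.98 × 1.39 × 2.8 = 3.814 m³/s
w_5 = (20.0 − 14.3)/2 = 2.85 m; q_5 = 0.95 × 1.46 × 2.85 = 3.953 m³/s
w_6 = (27.0 − 17.7)/2 = 4.65 m; q_6 = 0.87 × 1.07 × 4.65 = 4.329 m³/s
w_7 = (30.2 − 20.0)/2 = 5.1 m; q_7 = 0.74 × 0.81 × 5.1 = 3.057 m³/s
w_8 = (30.2 − 27.0)/2 = 1.6 m; q_8 = 0.40 × 0.39 × 1.6 = 0.2496 m³/s
Q = Σ qᵢ = 23.56 m³/s

23.6 m³/s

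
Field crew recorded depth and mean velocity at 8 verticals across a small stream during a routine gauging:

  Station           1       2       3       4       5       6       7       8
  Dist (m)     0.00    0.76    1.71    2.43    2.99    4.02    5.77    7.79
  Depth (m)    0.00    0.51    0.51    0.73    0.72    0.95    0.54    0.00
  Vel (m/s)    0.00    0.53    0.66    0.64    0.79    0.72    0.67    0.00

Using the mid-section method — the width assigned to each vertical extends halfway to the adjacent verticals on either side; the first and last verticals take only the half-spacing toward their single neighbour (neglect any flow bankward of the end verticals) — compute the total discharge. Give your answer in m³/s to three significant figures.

2.90 m³/s

w_2 = (1.71 − 0.00)/2 = 0.855 m; q_2 = 0.53 × 0.51 × 0.855 = 0.2311 m³/s
w_3 = (2.43 − 0.76)/2 = 0.835 m; q_3 = 0.66 × 0.51 × 0.835 = 0.2811 m³/s
w_4 = (2.99 − 1.71)/2 = 0.64 m; q_4 = 0.64 × 0.73 × 0.64 = 0.2990 m³/s
w_5 = (4.02 − 2.43)/2 = 0.795 m; q_5 = 0.79 × 0.72 × 0.795 = 0.4522 m³/s
w_6 = (5.77 − 2.99)/2 = 1.39 m; q_6 = 0.72 × 0.95 × 1.39 = 0.9508 m³/s
w_7 = (7.79 − 4.02)/2 = 1.885 m; q_7 = 0.67 × 0.54 × 1.885 = 0.6820 m³/s
Stations 1, 8 contribute zero (depth or velocity is 0).
Q = Σ qᵢ = 2.896 m³/s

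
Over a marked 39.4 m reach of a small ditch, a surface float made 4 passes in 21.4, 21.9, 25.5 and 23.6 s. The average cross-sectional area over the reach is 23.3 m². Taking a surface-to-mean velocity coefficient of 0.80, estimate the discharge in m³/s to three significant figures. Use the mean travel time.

t̄ = (21.4 + 21.9 + 25.5 + 23.6) / 4 = 23.1 s
v_surface = L / t̄ = 39.4 / 23.1 = 1.706 m/s
v_mean = 0.80 × 1.706 = 1.365 m/s
Q = A × v_mean = 23.3 × 1.365 = 31.79 m³/s

31.8 m³/s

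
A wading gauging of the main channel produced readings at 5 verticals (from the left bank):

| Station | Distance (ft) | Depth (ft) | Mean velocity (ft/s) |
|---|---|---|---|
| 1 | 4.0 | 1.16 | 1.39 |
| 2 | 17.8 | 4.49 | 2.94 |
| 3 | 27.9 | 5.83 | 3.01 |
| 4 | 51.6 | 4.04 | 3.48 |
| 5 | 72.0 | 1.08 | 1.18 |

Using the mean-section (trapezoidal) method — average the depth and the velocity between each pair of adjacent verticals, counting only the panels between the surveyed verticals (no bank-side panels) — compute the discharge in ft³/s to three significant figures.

Panel 1-2: Δb = 13.8 ft, d̄ = (1.16+4.49)/2 = 2.825, v̄ = (1.39+2.94)/2 = 2.165 → q = 13.8×2.825×2.165 = 84.40 ft³/s
Panel 2-3: Δb = 10.1 ft, d̄ = (4.49+5.83)/2 = 5.16, v̄ = (2.94+3.01)/2 = 2.975 → q = 10.1×5.16×2.975 = 155.0 ft³/s
Panel 3-4: Δb = 23.7 ft, d̄ = (5.83+4.04)/2 = 4.935, v̄ = (3.01+3.48)/2 = 3.245 → q = 23.7×4.935×3.245 = 379.5 ft³/s
Panel 4-5: Δb = 20.4 ft, d̄ = (4.04+1.08)/2 = 2.56, v̄ = (3.48+1.18)/2 = 2.33 → q = 20.4×2.56×2.33 = 121.7 ft³/s
Q = Σ q = 740.7 ft³/s

741 ft³/s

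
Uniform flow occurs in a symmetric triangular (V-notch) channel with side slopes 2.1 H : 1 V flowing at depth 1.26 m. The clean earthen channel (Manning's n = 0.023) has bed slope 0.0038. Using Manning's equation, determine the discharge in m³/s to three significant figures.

6.13 m³/s

A = z·y² = 2.1×1.26² = 3.334 m²
P = 2y√(1+z²) = 2×1.26×√(1+2.1²) = 5.861 m
R = A/P = 3.334/5.861 = 0.5688 m
Q = (1/n)·A·R^(2/3)·S^(1/2) = (1/0.023) × 3.334 × 0.5688^(2/3) × 0.0038^(1/2) = 6.134 m³/s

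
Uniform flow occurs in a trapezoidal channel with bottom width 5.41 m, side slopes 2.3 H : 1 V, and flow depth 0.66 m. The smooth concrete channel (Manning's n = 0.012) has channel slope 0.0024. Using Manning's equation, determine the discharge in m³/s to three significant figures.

12.1 m³/s

A = (b + z·y)·y = (5.41 + 2.3×0.66)×0.66 = 4.572 m²
P = b + 2y√(1+z²) = 5.41 + 2×0.66×√(1+2.3²) = 8.721 m
R = A/P = 4.572/8.721 = 0.5243 m
Q = (1/n)·A·R^(2/3)·S^(1/2) = (1/0.012) × 4.572 × 0.5243^(2/3) × 0.0024^(1/2) = 12.14 m³/s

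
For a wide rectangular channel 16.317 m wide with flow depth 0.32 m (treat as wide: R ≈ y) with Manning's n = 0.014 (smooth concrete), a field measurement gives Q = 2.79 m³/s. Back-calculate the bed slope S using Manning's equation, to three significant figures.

A = b·y = 16.317 × 0.32 = 5.221 m²
Wide channel: R ≈ y = 0.32 m
S = (Q·n / (1·A·R^(2/3)))² = (2.79×0.014 / (1×5.221×0.4678))² = 0.0002557

0.000256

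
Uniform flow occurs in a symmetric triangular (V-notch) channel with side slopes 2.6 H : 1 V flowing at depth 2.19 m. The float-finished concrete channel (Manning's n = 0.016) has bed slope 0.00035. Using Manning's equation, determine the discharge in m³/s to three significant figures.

A = z·y² = 2.6×2.19² = 12.47 m²
P = 2y√(1+z²) = 2×2.19×√(1+2.6²) = 12.20 m
R = A/P = 12.47/12.20 = 1.022 m
Q = (1/n)·A·R^(2/3)·S^(1/2) = (1/0.016) × 12.47 × 1.022^(2/3) × 0.00035^(1/2) = 14.79 m³/s

14.8 m³/s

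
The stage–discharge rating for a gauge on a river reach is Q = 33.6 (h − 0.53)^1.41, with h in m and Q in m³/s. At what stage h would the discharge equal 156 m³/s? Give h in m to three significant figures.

3.50 m

h − h₀ = (Q/C)^(1/b) = (156/33.6)^(1/1.41) = 2.971 m
h = 0.53 + 2.971 = 3.501 m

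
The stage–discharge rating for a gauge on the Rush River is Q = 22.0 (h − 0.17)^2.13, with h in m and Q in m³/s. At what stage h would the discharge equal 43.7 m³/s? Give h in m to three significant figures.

1.55 m

h − h₀ = (Q/C)^(1/b) = (43.7/22.0)^(1/2.13) = 1.380 m
h = 0.17 + 1.380 = 1.550 m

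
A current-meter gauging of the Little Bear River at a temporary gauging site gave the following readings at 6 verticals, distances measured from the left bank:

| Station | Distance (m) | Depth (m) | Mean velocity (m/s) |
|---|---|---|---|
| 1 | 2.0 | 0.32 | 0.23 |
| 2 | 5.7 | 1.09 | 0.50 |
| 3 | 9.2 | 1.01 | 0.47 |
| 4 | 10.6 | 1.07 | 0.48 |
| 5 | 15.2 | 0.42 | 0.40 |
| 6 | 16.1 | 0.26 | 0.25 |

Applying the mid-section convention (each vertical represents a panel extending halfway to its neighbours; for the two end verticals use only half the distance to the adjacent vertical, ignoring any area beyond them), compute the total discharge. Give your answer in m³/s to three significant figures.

w_1 = (5.7 − 2.0)/2 = 1.85 m; q_1 = 0.23 × 0.32 × 1.85 = 0.1362 m³/s
w_2 = (9.2 − 2.0)/2 = 3.6 m; q_2 = 0.50 × 1.09 × 3.6 = 1.962 m³/s
w_3 = (10.6 − 5.7)/2 = 2.45 m; q_3 = 0.47 × 1.01 × 2.45 = 1.163 m³/s
w_4 = (15.2 − 9.2)/2 = 3 m; q_4 = 0.48 × 1.07 × 3 = 1.541 m³/s
w_5 = (16.1 − 10.6)/2 = 2.75 m; q_5 = 0.40 × 0.42 × 2.75 = 0.4620 m³/s
w_6 = (16.1 − 15.2)/2 = 0.45 m; q_6 = 0.25 × 0.26 × 0.45 = 0.02925 m³/s
Q = Σ qᵢ = 5.293 m³/s

5.29 m³/s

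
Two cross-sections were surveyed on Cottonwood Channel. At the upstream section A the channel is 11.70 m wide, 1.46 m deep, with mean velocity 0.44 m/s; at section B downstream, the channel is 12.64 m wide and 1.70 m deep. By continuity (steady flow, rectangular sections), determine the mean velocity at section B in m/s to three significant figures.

0.350 m/s

Q = A₁V₁ = (11.70×1.46) × 0.44 = 7.516 m³/s
A₂ = 12.64 × 1.70 = 21.49 m²
V₂ = Q/A₂ = 7.516/21.49 = 0.3498 m/s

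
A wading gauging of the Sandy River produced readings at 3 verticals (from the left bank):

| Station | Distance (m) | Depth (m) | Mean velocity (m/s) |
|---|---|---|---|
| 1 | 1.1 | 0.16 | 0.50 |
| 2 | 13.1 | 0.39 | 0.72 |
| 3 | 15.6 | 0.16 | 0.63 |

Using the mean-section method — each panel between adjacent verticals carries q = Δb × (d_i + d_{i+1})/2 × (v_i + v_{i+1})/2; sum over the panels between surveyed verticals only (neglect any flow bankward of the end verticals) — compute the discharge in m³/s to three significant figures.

Panel 1-2: Δb = 12 m, d̄ = (0.16+0.39)/2 = 0.275, v̄ = (0.50+0.72)/2 = 0.61 → q = 12×0.275×0.61 = 2.013 m³/s
Panel 2-3: Δb = 2.5 m, d̄ = (0.39+0.16)/2 = 0.275, v̄ = (0.72+0.63)/2 = 0.675 → q = 2.5×0.275×0.675 = 0.4641 m³/s
Q = Σ q = 2.477 m³/s

2.48 m³/s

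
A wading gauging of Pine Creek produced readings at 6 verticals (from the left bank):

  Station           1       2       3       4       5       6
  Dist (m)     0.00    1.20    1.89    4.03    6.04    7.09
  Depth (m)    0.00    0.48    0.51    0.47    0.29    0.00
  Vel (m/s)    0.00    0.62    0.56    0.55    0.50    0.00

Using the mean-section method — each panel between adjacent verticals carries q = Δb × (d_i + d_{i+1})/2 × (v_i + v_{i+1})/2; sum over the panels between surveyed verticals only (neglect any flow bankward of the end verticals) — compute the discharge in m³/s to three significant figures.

Panel 1-2: Δb = 1.2 m, d̄ = (0.00+0.48)/2 = 0.24, v̄ = (0.00+0.62)/2 = 0.31 → q = 1.2×0.24×0.31 = 0.08928 m³/s
Panel 2-3: Δb = 0.69 m, d̄ = (0.48+0.51)/2 = 0.495, v̄ = (0.62+0.56)/2 = 0.59 → q = 0.69×0.495×0.59 = 0.2015 m³/s
Panel 3-4: Δb = 2.14 m, d̄ = (0.51+0.47)/2 = 0.49, v̄ = (0.56+0.55)/2 = 0.555 → q = 2.14×0.49×0.555 = 0.5820 m³/s
Panel 4-5: Δb = 2.01 m, d̄ = (0.47+0.29)/2 = 0.38, v̄ = (0.55+0.50)/2 = 0.525 → q = 2.01×0.38×0.525 = 0.4010 m³/s
Panel 5-6: Δb = 1.05 m, d̄ = (0.29+0.00)/2 = 0.145, v̄ = (0.50+0.00)/2 = 0.25 → q = 1.05×0.145×0.25 = 0.03806 m³/s
Q = Σ q = 1.312 m³/s

1.31 m³/s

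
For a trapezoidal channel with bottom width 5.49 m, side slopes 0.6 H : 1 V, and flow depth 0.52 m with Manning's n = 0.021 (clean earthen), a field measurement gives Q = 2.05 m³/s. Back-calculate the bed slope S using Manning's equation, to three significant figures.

0.000590

A = (b + z·y)·y = (5.49 + 0.6×0.52)×0.52 = 3.017 m²
P = b + 2y√(1+z²) = 5.49 + 2×0.52×√(1+0.6²) = 6.703 m
R = A/P = 3.017/6.703 = 0.4501 m
S = (Q·n / (1·A·R^(2/3)))² = (2.05×0.021 / (1×3.017×0.5873))² = 0.0005902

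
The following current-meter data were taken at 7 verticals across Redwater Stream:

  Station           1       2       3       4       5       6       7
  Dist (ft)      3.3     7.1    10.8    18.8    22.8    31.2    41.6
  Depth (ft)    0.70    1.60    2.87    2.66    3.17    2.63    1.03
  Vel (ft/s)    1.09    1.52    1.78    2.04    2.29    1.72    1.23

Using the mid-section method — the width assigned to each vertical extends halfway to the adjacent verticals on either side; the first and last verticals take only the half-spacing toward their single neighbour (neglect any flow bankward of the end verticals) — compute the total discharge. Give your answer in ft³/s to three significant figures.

167 ft³/s

w_1 = (7.1 − 3.3)/2 = 1.9 ft; q_1 = 1.09 × 0.70 × 1.9 = 1.450 ft³/s
w_2 = (10.8 − 3.3)/2 = 3.75 ft; q_2 = 1.52 × 1.60 × 3.75 = 9.120 ft³/s
w_3 = (18.8 − 7.1)/2 = 5.85 ft; q_3 = 1.78 × 2.87 × 5.85 = 29.89 ft³/s
w_4 = (22.8 − 10.8)/2 = 6 ft; q_4 = 2.04 × 2.66 × 6 = 32.56 ft³/s
w_5 = (31.2 − 18.8)/2 = 6.2 ft; q_5 = 2.29 × 3.17 × 6.2 = 45.01 ft³/s
w_6 = (41.6 − 22.8)/2 = 9.4 ft; q_6 = 1.72 × 2.63 × 9.4 = 42.52 ft³/s
w_7 = (41.6 − 31.2)/2 = 5.2 ft; q_7 = 1.23 × 1.03 × 5.2 = 6.588 ft³/s
Q = Σ qᵢ = 167.1 ft³/s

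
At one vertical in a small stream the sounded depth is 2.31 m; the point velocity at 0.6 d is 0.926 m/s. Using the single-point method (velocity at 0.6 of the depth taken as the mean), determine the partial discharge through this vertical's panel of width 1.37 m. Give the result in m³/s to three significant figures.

v̄ = v₀.₆ = 0.926 m/s
q = v̄ × d × w = 0.9260 × 2.31 × 1.37 = 2.931 m³/s

2.93 m³/s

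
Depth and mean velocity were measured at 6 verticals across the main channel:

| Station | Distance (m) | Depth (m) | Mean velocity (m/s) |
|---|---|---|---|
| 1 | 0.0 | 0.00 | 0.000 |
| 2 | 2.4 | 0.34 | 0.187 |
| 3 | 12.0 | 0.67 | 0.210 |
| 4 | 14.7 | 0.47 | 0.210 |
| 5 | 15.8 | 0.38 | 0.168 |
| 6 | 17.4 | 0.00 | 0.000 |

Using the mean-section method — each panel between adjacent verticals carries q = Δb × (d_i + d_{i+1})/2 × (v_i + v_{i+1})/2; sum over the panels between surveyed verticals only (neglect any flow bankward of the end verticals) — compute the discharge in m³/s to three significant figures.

Panel 1-2: Δb = 2.4 m, d̄ = (0.00+0.34)/2 = 0.17, v̄ = (0.000+0.187)/2 = 0.0935 → q = 2.4×0.17×0.0935 = 0.03815 m³/s
Panel 2-3: Δb = 9.6 m, d̄ = (0.34+0.67)/2 = 0.505, v̄ = (0.187+0.210)/2 = 0.1985 → q = 9.6×0.505×0.1985 = 0.9623 m³/s
Panel 3-4: Δb = 2.7 m, d̄ = (0.67+0.47)/2 = 0.57, v̄ = (0.210+0.210)/2 = 0.21 → q = 2.7×0.57×0.21 = 0.3232 m³/s
Panel 4-5: Δb = 1.1 m, d̄ = (0.47+0.38)/2 = 0.425, v̄ = (0.210+0.168)/2 = 0.189 → q = 1.1×0.425×0.189 = 0.08836 m³/s
Panel 5-6: Δb = 1.6 m, d̄ = (0.38+0.00)/2 = 0.19, v̄ = (0.168+0.000)/2 = 0.084 → q = 1.6×0.19×0.084 = 0.02554 m³/s
Q = Σ q = 1.438 m³/s

1.44 m³/s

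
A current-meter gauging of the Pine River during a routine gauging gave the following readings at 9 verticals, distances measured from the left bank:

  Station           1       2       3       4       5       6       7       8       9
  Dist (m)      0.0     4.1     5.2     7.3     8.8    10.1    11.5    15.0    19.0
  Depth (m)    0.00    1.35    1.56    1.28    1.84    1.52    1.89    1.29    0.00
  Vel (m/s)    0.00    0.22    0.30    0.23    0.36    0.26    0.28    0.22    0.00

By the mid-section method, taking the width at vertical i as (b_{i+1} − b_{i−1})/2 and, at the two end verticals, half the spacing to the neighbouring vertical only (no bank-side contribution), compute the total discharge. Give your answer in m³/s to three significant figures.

w_2 = (5.2 − 0.0)/2 = 2.6 m; q_2 = 0.22 × 1.35 × 2.6 = 0.7722 m³/s
w_3 = (7.3 − 4.1)/2 = 1.6 m; q_3 = 0.30 × 1.56 × 1.6 = 0.7488 m³/s
w_4 = (8.8 − 5.2)/2 = 1.8 m; q_4 = 0.23 × 1.28 × 1.8 = 0.5299 m³/s
w_5 = (10.1 − 7.3)/2 = 1.4 m; q_5 = 0.36 × 1.84 × 1.4 = 0.9274 m³/s
w_6 = (11.5 − 8.8)/2 = 1.35 m; q_6 = 0.26 × 1.52 × 1.35 = 0.5335 m³/s
w_7 = (15.0 − 10.1)/2 = 2.45 m; q_7 = 0.28 × 1.89 × 2.45 = 1.297 m³/s
w_8 = (19.0 − 11.5)/2 = 3.75 m; q_8 = 0.22 × 1.29 × 3.75 = 1.064 m³/s
Stations 1, 9 contribute zero (depth or velocity is 0).
Q = Σ qᵢ = 5.873 m³/s

5.87 m³/s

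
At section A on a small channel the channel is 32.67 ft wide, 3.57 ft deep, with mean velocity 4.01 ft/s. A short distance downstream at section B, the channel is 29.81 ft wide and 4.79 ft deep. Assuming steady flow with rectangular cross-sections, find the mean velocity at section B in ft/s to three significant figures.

Q = A₁V₁ = (32.67×3.57) × 4.01 = 467.7 ft³/s
A₂ = 29.81 × 4.79 = 142.8 ft²
V₂ = Q/A₂ = 467.7/142.8 = 3.275 ft/s

3.28 ft/s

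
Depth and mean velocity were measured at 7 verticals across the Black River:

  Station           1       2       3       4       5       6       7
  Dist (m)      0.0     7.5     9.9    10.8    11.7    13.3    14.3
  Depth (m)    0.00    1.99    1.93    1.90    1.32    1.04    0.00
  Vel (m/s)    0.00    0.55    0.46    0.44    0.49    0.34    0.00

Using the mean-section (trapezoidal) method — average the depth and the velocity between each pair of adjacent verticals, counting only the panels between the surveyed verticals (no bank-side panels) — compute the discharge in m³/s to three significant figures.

Panel 1-2: Δb = 7.5 m, d̄ = (0.00+1.99)/2 = 0.995, v̄ = (0.00+0.55)/2 = 0.275 → q = 7.5×0.995×0.275 = 2.052 m³/s
Panel 2-3: Δb = 2.4 m, d̄ = (1.99+1.93)/2 = 1.96, v̄ = (0.55+0.46)/2 = 0.505 → q = 2.4×1.96×0.505 = 2.376 m³/s
Panel 3-4: Δb = 0.9 m, d̄ = (1.93+1.90)/2 = 1.915, v̄ = (0.46+0.44)/2 = 0.45 → q = 0.9×1.915×0.45 = 0.7756 m³/s
Panel 4-5: Δb = 0.9 m, d̄ = (1.90+1.32)/2 = 1.61, v̄ = (0.44+0.49)/2 = 0.465 → q = 0.9×1.61×0.465 = 0.6738 m³/s
Panel 5-6: Δb = 1.6 m, d̄ = (1.32+1.04)/2 = 1.18, v̄ = (0.49+0.34)/2 = 0.415 → q = 1.6×1.18×0.415 = 0.7835 m³/s
Panel 6-7: Δb = 1 m, d̄ = (1.04+0.00)/2 = 0.52, v̄ = (0.34+0.00)/2 = 0.17 → q = 1×0.52×0.17 = 0.08840 m³/s
Q = Σ q = 6.749 m³/s

6.75 m³/s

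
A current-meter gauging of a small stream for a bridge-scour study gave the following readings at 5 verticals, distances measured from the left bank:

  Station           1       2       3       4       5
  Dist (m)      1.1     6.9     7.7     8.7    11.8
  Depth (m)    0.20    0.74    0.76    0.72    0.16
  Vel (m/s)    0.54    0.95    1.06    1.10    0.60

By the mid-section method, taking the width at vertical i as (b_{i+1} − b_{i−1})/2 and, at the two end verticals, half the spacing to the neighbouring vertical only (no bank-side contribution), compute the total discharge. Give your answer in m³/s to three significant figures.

w_1 = (6.9 − 1.1)/2 = 2.9 m; q_1 = 0.54 × 0.20 × 2.9 = 0.3132 m³/s
w_2 = (7.7 − 1.1)/2 = 3.3 m; q_2 = 0.95 × 0.74 × 3.3 = 2.320 m³/s
w_3 = (8.7 − 6.9)/2 = 0.9 m; q_3 = 1.06 × 0.76 × 0.9 = 0.7250 m³/s
w_4 = (11.8 − 7.7)/2 = 2.05 m; q_4 = 1.10 × 0.72 × 2.05 = 1.624 m³/s
w_5 = (11.8 − 8.7)/2 = 1.55 m; q_5 = 0.60 × 0.16 × 1.55 = 0.1488 m³/s
Q = Σ qᵢ = 5.131 m³/s

5.13 m³/s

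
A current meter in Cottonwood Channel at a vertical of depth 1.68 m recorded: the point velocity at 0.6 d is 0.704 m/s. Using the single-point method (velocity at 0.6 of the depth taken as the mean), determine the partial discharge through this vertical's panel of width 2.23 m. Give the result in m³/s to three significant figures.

2.64 m³/s

v̄ = v₀.₆ = 0.704 m/s
q = v̄ × d × w = 0.7040 × 1.68 × 2.23 = 2.637 m³/s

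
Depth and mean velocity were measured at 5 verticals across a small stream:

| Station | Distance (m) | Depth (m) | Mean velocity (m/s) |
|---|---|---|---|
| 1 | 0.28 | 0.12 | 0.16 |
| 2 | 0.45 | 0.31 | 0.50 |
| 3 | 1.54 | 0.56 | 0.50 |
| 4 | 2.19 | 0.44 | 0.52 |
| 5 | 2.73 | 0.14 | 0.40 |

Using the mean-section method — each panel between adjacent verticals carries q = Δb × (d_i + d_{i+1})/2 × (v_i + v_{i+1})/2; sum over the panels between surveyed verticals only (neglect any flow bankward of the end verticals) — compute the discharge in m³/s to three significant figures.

0.487 m³/s

Panel 1-2: Δb = 0.17 m, d̄ = (0.12+0.31)/2 = 0.215, v̄ = (0.16+0.50)/2 = 0.33 → q = 0.17×0.215×0.33 = 0.01206 m³/s
Panel 2-3: Δb = 1.09 m, d̄ = (0.31+0.56)/2 = 0.435, v̄ = (0.50+0.50)/2 = 0.5 → q = 1.09×0.435×0.5 = 0.2371 m³/s
Panel 3-4: Δb = 0.65 m, d̄ = (0.56+0.44)/2 = 0.5, v̄ = (0.50+0.52)/2 = 0.51 → q = 0.65×0.5×0.51 = 0.1658 m³/s
Panel 4-5: Δb = 0.54 m, d̄ = (0.44+0.14)/2 = 0.29, v̄ = (0.52+0.40)/2 = 0.46 → q = 0.54×0.29×0.46 = 0.07204 m³/s
Q = Σ q = 0.4869 m³/s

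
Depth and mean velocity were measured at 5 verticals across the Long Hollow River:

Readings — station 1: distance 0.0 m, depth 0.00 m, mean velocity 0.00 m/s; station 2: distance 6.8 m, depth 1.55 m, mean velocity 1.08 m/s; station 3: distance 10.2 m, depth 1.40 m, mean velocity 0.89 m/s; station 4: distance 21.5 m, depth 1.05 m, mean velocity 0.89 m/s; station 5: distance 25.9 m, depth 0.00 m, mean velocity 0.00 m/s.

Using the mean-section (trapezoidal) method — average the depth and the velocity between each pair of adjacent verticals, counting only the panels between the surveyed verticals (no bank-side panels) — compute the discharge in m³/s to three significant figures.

21.1 m³/s

Panel 1-2: Δb = 6.8 m, d̄ = (0.00+1.55)/2 = 0.775, v̄ = (0.00+1.08)/2 = 0.54 → q = 6.8×0.775×0.54 = 2.846 m³/s
Panel 2-3: Δb = 3.4 m, d̄ = (1.55+1.40)/2 = 1.475, v̄ = (1.08+0.89)/2 = 0.985 → q = 3.4×1.475×0.985 = 4.940 m³/s
Panel 3-4: Δb = 11.3 m, d̄ = (1.40+1.05)/2 = 1.225, v̄ = (0.89+0.89)/2 = 0.89 → q = 11.3×1.225×0.89 = 12.32 m³/s
Panel 4-5: Δb = 4.4 m, d̄ = (1.05+0.00)/2 = 0.525, v̄ = (0.89+0.00)/2 = 0.445 → q = 4.4×0.525×0.445 = 1.028 m³/s
Q = Σ q = 21.13 m³/s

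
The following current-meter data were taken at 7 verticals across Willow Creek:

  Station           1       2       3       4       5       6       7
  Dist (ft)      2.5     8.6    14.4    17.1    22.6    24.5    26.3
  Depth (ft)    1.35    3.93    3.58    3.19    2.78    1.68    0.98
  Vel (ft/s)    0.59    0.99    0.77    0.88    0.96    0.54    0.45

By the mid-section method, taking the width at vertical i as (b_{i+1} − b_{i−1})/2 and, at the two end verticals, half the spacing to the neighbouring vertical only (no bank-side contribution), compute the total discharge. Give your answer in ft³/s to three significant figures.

60.8 ft³/s

w_1 = (8.6 − 2.5)/2 = 3.05 ft; q_1 = 0.59 × 1.35 × 3.05 = 2.429 ft³/s
w_2 = (14.4 − 2.5)/2 = 5.95 ft; q_2 = 0.99 × 3.93 × 5.95 = 23.15 ft³/s
w_3 = (17.1 − 8.6)/2 = 4.25 ft; q_3 = 0.77 × 3.58 × 4.25 = 11.72 ft³/s
w_4 = (22.6 − 14.4)/2 = 4.1 ft; q_4 = 0.88 × 3.19 × 4.1 = 11.51 ft³/s
w_5 = (24.5 − 17.1)/2 = 3.7 ft; q_5 = 0.96 × 2.78 × 3.7 = 9.875 ft³/s
w_6 = (26.3 − 22.6)/2 = 1.85 ft; q_6 = 0.54 × 1.68 × 1.85 = 1.678 ft³/s
w_7 = (26.3 − 24.5)/2 = 0.9 ft; q_7 = 0.45 × 0.98 × 0.9 = 0.3969 ft³/s
Q = Σ qᵢ = 60.75 ft³/s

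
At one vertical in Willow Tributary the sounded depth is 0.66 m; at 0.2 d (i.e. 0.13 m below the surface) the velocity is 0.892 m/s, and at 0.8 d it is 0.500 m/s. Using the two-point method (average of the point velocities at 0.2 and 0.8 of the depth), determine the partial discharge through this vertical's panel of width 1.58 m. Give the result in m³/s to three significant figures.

0.726 m³/s

v̄ = (0.892 + 0.500) / 2 = 0.6960 m/s
q = v̄ × d × w = 0.6960 × 0.66 × 1.58 = 0.7258 m³/s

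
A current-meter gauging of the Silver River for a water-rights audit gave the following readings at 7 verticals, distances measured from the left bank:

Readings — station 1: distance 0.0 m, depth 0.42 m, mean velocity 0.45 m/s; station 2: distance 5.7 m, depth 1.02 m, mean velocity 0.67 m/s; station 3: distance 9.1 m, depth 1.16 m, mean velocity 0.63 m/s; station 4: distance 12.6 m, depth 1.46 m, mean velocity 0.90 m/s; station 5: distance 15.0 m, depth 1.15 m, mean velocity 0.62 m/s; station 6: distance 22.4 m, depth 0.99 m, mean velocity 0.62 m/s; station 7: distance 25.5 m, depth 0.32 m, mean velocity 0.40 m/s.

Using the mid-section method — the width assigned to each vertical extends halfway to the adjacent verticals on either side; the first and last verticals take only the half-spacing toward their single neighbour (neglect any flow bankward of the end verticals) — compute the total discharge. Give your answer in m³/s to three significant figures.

17.0 m³/s

w_1 = (5.7 − 0.0)/2 = 2.85 m; q_1 = 0.45 × 0.42 × 2.85 = 0.5387 m³/s
w_2 = (9.1 − 0.0)/2 = 4.55 m; q_2 = 0.67 × 1.02 × 4.55 = 3.109 m³/s
w_3 = (12.6 − 5.7)/2 = 3.45 m; q_3 = 0.63 × 1.16 × 3.45 = 2.521 m³/s
w_4 = (15.0 − 9.1)/2 = 2.95 m; q_4 = 0.90 × 1.46 × 2.95 = 3.876 m³/s
w_5 = (22.4 − 12.6)/2 = 4.9 m; q_5 = 0.62 × 1.15 × 4.9 = 3.494 m³/s
w_6 = (25.5 − 15.0)/2 = 5.25 m; q_6 = 0.62 × 0.99 × 5.25 = 3.222 m³/s
w_7 = (25.5 − 22.4)/2 = 1.55 m; q_7 = 0.40 × 0.32 × 1.55 = 0.1984 m³/s
Q = Σ qᵢ = 16.96 m³/s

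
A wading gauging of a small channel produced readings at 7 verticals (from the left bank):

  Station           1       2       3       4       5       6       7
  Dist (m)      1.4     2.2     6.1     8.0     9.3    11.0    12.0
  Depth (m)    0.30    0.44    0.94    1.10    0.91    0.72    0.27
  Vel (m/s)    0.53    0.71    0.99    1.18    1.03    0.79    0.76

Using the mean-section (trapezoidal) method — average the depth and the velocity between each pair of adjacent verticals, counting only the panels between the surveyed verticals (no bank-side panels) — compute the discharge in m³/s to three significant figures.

Panel 1-2: Δb = 0.8 m, d̄ = (0.30+0.44)/2 = 0.37, v̄ = (0.53+0.71)/2 = 0.62 → q = 0.8×0.37×0.62 = 0.1835 m³/s
Panel 2-3: Δb = 3.9 m, d̄ = (0.44+0.94)/2 = 0.69, v̄ = (0.71+0.99)/2 = 0.85 → q = 3.9×0.69×0.85 = 2.287 m³/s
Panel 3-4: Δb = 1.9 m, d̄ = (0.94+1.10)/2 = 1.02, v̄ = (0.99+1.18)/2 = 1.085 → q = 1.9×1.02×1.085 = 2.103 m³/s
Panel 4-5: Δb = 1.3 m, d̄ = (1.10+0.91)/2 = 1.005, v̄ = (1.18+1.03)/2 = 1.105 → q = 1.3×1.005×1.105 = 1.444 m³/s
Panel 5-6: Δb = 1.7 m, d̄ = (0.91+0.72)/2 = 0.815, v̄ = (1.03+0.79)/2 = 0.91 → q = 1.7×0.815×0.91 = 1.261 m³/s
Panel 6-7: Δb = 1 m, d̄ = (0.72+0.27)/2 = 0.495, v̄ = (0.79+0.76)/2 = 0.775 → q = 1×0.495×0.775 = 0.3836 m³/s
Q = Σ q = 7.662 m³/s

7.66 m³/s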